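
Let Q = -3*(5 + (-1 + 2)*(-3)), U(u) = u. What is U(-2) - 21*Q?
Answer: 124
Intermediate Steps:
Q = -6 (Q = -3*(5 + 1*(-3)) = -3*(5 - 3) = -3*2 = -6)
U(-2) - 21*Q = -2 - 21*(-6) = -2 + 126 = 124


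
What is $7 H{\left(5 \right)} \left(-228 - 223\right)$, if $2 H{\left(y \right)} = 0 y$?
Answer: $0$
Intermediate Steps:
$H{\left(y \right)} = 0$ ($H{\left(y \right)} = \frac{0 y}{2} = \frac{1}{2} \cdot 0 = 0$)
$7 H{\left(5 \right)} \left(-228 - 223\right) = 7 \cdot 0 \left(-228 - 223\right) = 0 \left(-451\right) = 0$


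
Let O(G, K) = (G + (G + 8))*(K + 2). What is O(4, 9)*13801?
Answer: 2428976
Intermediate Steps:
O(G, K) = (2 + K)*(8 + 2*G) (O(G, K) = (G + (8 + G))*(2 + K) = (8 + 2*G)*(2 + K) = (2 + K)*(8 + 2*G))
O(4, 9)*13801 = (16 + 4*4 + 8*9 + 2*4*9)*13801 = (16 + 16 + 72 + 72)*13801 = 176*13801 = 2428976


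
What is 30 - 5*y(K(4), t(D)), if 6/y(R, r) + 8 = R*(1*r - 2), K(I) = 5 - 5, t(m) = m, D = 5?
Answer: 135/4 ≈ 33.750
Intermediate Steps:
K(I) = 0
y(R, r) = 6/(-8 + R*(-2 + r)) (y(R, r) = 6/(-8 + R*(1*r - 2)) = 6/(-8 + R*(r - 2)) = 6/(-8 + R*(-2 + r)))
30 - 5*y(K(4), t(D)) = 30 - 30/(-8 - 2*0 + 0*5) = 30 - 30/(-8 + 0 + 0) = 30 - 30/(-8) = 30 - 30*(-1)/8 = 30 - 5*(-¾) = 30 + 15/4 = 135/4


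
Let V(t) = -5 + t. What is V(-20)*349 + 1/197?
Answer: -1718824/197 ≈ -8725.0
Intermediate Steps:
V(-20)*349 + 1/197 = (-5 - 20)*349 + 1/197 = -25*349 + 1/197 = -8725 + 1/197 = -1718824/197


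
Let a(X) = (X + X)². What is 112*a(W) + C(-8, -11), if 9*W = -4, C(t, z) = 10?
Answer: 7978/81 ≈ 98.494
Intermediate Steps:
W = -4/9 (W = (⅑)*(-4) = -4/9 ≈ -0.44444)
a(X) = 4*X² (a(X) = (2*X)² = 4*X²)
112*a(W) + C(-8, -11) = 112*(4*(-4/9)²) + 10 = 112*(4*(16/81)) + 10 = 112*(64/81) + 10 = 7168/81 + 10 = 7978/81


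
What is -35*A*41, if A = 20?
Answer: -28700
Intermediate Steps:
-35*A*41 = -35*20*41 = -700*41 = -28700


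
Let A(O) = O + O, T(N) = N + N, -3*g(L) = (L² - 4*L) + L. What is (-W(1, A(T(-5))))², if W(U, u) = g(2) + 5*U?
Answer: 289/9 ≈ 32.111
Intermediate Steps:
g(L) = L - L²/3 (g(L) = -((L² - 4*L) + L)/3 = -(L² - 3*L)/3 = L - L²/3)
T(N) = 2*N
A(O) = 2*O
W(U, u) = ⅔ + 5*U (W(U, u) = (⅓)*2*(3 - 1*2) + 5*U = (⅓)*2*(3 - 2) + 5*U = (⅓)*2*1 + 5*U = ⅔ + 5*U)
(-W(1, A(T(-5))))² = (-(⅔ + 5*1))² = (-(⅔ + 5))² = (-1*17/3)² = (-17/3)² = 289/9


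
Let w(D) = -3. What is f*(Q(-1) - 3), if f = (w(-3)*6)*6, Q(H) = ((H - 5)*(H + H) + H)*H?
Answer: 1512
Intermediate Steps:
Q(H) = H*(H + 2*H*(-5 + H)) (Q(H) = ((-5 + H)*(2*H) + H)*H = (2*H*(-5 + H) + H)*H = (H + 2*H*(-5 + H))*H = H*(H + 2*H*(-5 + H)))
f = -108 (f = -3*6*6 = -18*6 = -108)
f*(Q(-1) - 3) = -108*((-1)²*(-9 + 2*(-1)) - 3) = -108*(1*(-9 - 2) - 3) = -108*(1*(-11) - 3) = -108*(-11 - 3) = -108*(-14) = 1512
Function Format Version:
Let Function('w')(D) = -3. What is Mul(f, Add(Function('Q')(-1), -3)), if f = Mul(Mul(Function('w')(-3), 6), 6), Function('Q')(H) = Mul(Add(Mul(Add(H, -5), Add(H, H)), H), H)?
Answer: 1512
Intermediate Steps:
Function('Q')(H) = Mul(H, Add(H, Mul(2, H, Add(-5, H)))) (Function('Q')(H) = Mul(Add(Mul(Add(-5, H), Mul(2, H)), H), H) = Mul(Add(Mul(2, H, Add(-5, H)), H), H) = Mul(Add(H, Mul(2, H, Add(-5, H))), H) = Mul(H, Add(H, Mul(2, H, Add(-5, H)))))
f = -108 (f = Mul(Mul(-3, 6), 6) = Mul(-18, 6) = -108)
Mul(f, Add(Function('Q')(-1), -3)) = Mul(-108, Add(Mul(Pow(-1, 2), Add(-9, Mul(2, -1))), -3)) = Mul(-108, Add(Mul(1, Add(-9, -2)), -3)) = Mul(-108, Add(Mul(1, -11), -3)) = Mul(-108, Add(-11, -3)) = Mul(-108, -14) = 1512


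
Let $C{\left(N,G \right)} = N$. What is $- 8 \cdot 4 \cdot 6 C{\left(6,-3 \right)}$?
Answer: $-1152$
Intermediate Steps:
$- 8 \cdot 4 \cdot 6 C{\left(6,-3 \right)} = - 8 \cdot 4 \cdot 6 \cdot 6 = \left(-8\right) 24 \cdot 6 = \left(-192\right) 6 = -1152$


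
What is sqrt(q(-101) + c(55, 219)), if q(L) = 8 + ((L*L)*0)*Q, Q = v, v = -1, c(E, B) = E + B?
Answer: sqrt(282) ≈ 16.793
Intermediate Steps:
c(E, B) = B + E
Q = -1
q(L) = 8 (q(L) = 8 + ((L*L)*0)*(-1) = 8 + (L**2*0)*(-1) = 8 + 0*(-1) = 8 + 0 = 8)
sqrt(q(-101) + c(55, 219)) = sqrt(8 + (219 + 55)) = sqrt(8 + 274) = sqrt(282)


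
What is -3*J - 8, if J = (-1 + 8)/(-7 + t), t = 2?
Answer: -19/5 ≈ -3.8000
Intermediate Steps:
J = -7/5 (J = (-1 + 8)/(-7 + 2) = 7/(-5) = 7*(-⅕) = -7/5 ≈ -1.4000)
-3*J - 8 = -3*(-7/5) - 8 = 21/5 - 8 = -19/5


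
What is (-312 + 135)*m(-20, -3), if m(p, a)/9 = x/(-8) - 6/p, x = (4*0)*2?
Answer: -4779/10 ≈ -477.90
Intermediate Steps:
x = 0 (x = 0*2 = 0)
m(p, a) = -54/p (m(p, a) = 9*(0/(-8) - 6/p) = 9*(0*(-⅛) - 6/p) = 9*(0 - 6/p) = 9*(-6/p) = -54/p)
(-312 + 135)*m(-20, -3) = (-312 + 135)*(-54/(-20)) = -(-9558)*(-1)/20 = -177*27/10 = -4779/10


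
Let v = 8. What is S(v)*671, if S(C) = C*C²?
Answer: 343552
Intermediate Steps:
S(C) = C³
S(v)*671 = 8³*671 = 512*671 = 343552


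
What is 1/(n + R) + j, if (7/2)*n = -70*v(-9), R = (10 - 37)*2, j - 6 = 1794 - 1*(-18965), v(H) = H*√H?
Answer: 113252309/5454 - 5*I/2727 ≈ 20765.0 - 0.0018335*I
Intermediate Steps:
v(H) = H^(3/2)
j = 20765 (j = 6 + (1794 - 1*(-18965)) = 6 + (1794 + 18965) = 6 + 20759 = 20765)
R = -54 (R = -27*2 = -54)
n = 540*I (n = 2*(-(-1890)*I)/7 = 2*(1890*I)/7 = 540*I ≈ 540.0*I)
1/(n + R) + j = 1/(540*I - 54) + 20765 = 1/(-54 + 540*I) + 20765 = (-54 - 540*I)/294516 + 20765 = 20765 + (-54 - 540*I)/294516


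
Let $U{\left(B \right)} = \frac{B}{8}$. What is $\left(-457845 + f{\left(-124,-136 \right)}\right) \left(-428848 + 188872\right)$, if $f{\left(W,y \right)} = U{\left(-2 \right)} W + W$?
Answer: $109894129488$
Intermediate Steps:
$U{\left(B \right)} = \frac{B}{8}$ ($U{\left(B \right)} = B \frac{1}{8} = \frac{B}{8}$)
$f{\left(W,y \right)} = \frac{3 W}{4}$ ($f{\left(W,y \right)} = \frac{1}{8} \left(-2\right) W + W = - \frac{W}{4} + W = \frac{3 W}{4}$)
$\left(-457845 + f{\left(-124,-136 \right)}\right) \left(-428848 + 188872\right) = \left(-457845 + \frac{3}{4} \left(-124\right)\right) \left(-428848 + 188872\right) = \left(-457845 - 93\right) \left(-239976\right) = \left(-457938\right) \left(-239976\right) = 109894129488$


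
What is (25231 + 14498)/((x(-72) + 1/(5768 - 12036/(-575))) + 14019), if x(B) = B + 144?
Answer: 132243379644/46903810451 ≈ 2.8195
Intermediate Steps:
x(B) = 144 + B
(25231 + 14498)/((x(-72) + 1/(5768 - 12036/(-575))) + 14019) = (25231 + 14498)/(((144 - 72) + 1/(5768 - 12036/(-575))) + 14019) = 39729/((72 + 1/(5768 - 12036*(-1/575))) + 14019) = 39729/((72 + 1/(5768 + 12036/575)) + 14019) = 39729/((72 + 1/(3328636/575)) + 14019) = 39729/((72 + 575/3328636) + 14019) = 39729/(239662367/3328636 + 14019) = 39729/(46903810451/3328636) = 39729*(3328636/46903810451) = 132243379644/46903810451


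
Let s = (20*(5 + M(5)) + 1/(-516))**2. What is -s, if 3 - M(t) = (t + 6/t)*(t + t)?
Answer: -310562112961/266256 ≈ -1.1664e+6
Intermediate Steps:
M(t) = 3 - 2*t*(t + 6/t) (M(t) = 3 - (t + 6/t)*(t + t) = 3 - (t + 6/t)*2*t = 3 - 2*t*(t + 6/t))
s = 310562112961/266256 (s = (20*(5 + (-9 - 2*5**2)) + 1/(-516))**2 = (20*(5 + (-9 - 2*25)) - 1/516)**2 = (20*(5 + (-9 - 50)) - 1/516)**2 = (20*(5 - 59) - 1/516)**2 = (20*(-54) - 1/516)**2 = (-1080 - 1/516)**2 = (-557281/516)**2 = 310562112961/266256 ≈ 1.1664e+6)
-s = -1*310562112961/266256 = -310562112961/266256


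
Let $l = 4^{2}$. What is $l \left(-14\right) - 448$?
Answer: $-672$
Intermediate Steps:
$l = 16$
$l \left(-14\right) - 448 = 16 \left(-14\right) - 448 = -224 - 448 = -672$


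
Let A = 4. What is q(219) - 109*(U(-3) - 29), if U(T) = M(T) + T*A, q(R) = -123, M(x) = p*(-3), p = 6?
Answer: 6308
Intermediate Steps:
M(x) = -18 (M(x) = 6*(-3) = -18)
U(T) = -18 + 4*T (U(T) = -18 + T*4 = -18 + 4*T)
q(219) - 109*(U(-3) - 29) = -123 - 109*((-18 + 4*(-3)) - 29) = -123 - 109*((-18 - 12) - 29) = -123 - 109*(-30 - 29) = -123 - 109*(-59) = -123 - 1*(-6431) = -123 + 6431 = 6308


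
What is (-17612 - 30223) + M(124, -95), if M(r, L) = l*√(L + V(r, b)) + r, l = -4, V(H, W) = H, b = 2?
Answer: -47711 - 4*√29 ≈ -47733.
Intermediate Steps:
M(r, L) = r - 4*√(L + r) (M(r, L) = -4*√(L + r) + r = r - 4*√(L + r))
(-17612 - 30223) + M(124, -95) = (-17612 - 30223) + (124 - 4*√(-95 + 124)) = -47835 + (124 - 4*√29) = -47711 - 4*√29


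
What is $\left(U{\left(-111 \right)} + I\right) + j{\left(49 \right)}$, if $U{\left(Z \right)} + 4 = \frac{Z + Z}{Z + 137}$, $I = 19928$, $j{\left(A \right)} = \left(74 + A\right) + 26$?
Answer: $\frac{260838}{13} \approx 20064.0$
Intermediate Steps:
$j{\left(A \right)} = 100 + A$
$U{\left(Z \right)} = -4 + \frac{2 Z}{137 + Z}$ ($U{\left(Z \right)} = -4 + \frac{Z + Z}{Z + 137} = -4 + \frac{2 Z}{137 + Z}$)
$\left(U{\left(-111 \right)} + I\right) + j{\left(49 \right)} = \left(\frac{2 \left(-274 - -111\right)}{137 - 111} + 19928\right) + \left(100 + 49\right) = \left(\frac{2 \left(-274 + 111\right)}{26} + 19928\right) + 149 = \left(2 \cdot \frac{1}{26} \left(-163\right) + 19928\right) + 149 = \left(- \frac{163}{13} + 19928\right) + 149 = \frac{258901}{13} + 149 = \frac{260838}{13}$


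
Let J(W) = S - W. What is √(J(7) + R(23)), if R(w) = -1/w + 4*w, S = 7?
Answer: 3*√5405/23 ≈ 9.5894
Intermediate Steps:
J(W) = 7 - W
√(J(7) + R(23)) = √((7 - 1*7) + (-1/23 + 4*23)) = √((7 - 7) + (-1*1/23 + 92)) = √(0 + (-1/23 + 92)) = √(0 + 2115/23) = √(2115/23) = 3*√5405/23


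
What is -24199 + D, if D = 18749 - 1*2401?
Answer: -7851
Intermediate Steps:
D = 16348 (D = 18749 - 2401 = 16348)
-24199 + D = -24199 + 16348 = -7851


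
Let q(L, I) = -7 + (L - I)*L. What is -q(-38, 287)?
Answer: -12343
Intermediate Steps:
q(L, I) = -7 + L*(L - I)
-q(-38, 287) = -(-7 + (-38)² - 1*287*(-38)) = -(-7 + 1444 + 10906) = -1*12343 = -12343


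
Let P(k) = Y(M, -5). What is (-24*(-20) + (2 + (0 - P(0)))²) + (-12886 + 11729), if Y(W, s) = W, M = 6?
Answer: -661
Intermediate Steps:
P(k) = 6
(-24*(-20) + (2 + (0 - P(0)))²) + (-12886 + 11729) = (-24*(-20) + (2 + (0 - 1*6))²) + (-12886 + 11729) = (480 + (2 + (0 - 6))²) - 1157 = (480 + (2 - 6)²) - 1157 = (480 + (-4)²) - 1157 = (480 + 16) - 1157 = 496 - 1157 = -661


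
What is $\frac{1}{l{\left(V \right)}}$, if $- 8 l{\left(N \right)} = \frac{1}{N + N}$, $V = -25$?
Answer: $400$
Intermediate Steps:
$l{\left(N \right)} = - \frac{1}{16 N}$ ($l{\left(N \right)} = - \frac{1}{8 \left(N + N\right)} = - \frac{1}{8 \cdot 2 N} = - \frac{\frac{1}{2} \frac{1}{N}}{8} = - \frac{1}{16 N}$)
$\frac{1}{l{\left(V \right)}} = \frac{1}{\left(- \frac{1}{16}\right) \frac{1}{-25}} = \frac{1}{\left(- \frac{1}{16}\right) \left(- \frac{1}{25}\right)} = \frac{1}{\frac{1}{400}} = 400$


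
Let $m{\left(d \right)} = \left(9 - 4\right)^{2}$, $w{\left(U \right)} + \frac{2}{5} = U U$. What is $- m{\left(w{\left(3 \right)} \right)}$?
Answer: $-25$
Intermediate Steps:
$w{\left(U \right)} = - \frac{2}{5} + U^{2}$ ($w{\left(U \right)} = - \frac{2}{5} + U U = - \frac{2}{5} + U^{2}$)
$m{\left(d \right)} = 25$ ($m{\left(d \right)} = 5^{2} = 25$)
$- m{\left(w{\left(3 \right)} \right)} = \left(-1\right) 25 = -25$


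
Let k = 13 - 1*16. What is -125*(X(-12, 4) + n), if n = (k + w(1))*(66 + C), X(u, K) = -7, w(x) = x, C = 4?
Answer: 18375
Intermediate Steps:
k = -3 (k = 13 - 16 = -3)
n = -140 (n = (-3 + 1)*(66 + 4) = -2*70 = -140)
-125*(X(-12, 4) + n) = -125*(-7 - 140) = -125*(-147) = 18375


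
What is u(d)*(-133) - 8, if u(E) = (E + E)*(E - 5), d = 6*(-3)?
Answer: -110132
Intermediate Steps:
d = -18
u(E) = 2*E*(-5 + E) (u(E) = (2*E)*(-5 + E) = 2*E*(-5 + E))
u(d)*(-133) - 8 = (2*(-18)*(-5 - 18))*(-133) - 8 = (2*(-18)*(-23))*(-133) - 8 = 828*(-133) - 8 = -110124 - 8 = -110132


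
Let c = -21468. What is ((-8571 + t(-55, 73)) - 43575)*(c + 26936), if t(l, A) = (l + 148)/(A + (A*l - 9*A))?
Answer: -437111094332/1533 ≈ -2.8513e+8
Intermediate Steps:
t(l, A) = (148 + l)/(-8*A + A*l) (t(l, A) = (148 + l)/(A + (-9*A + A*l)) = (148 + l)/(-8*A + A*l))
((-8571 + t(-55, 73)) - 43575)*(c + 26936) = ((-8571 + (148 - 55)/(73*(-8 - 55))) - 43575)*(-21468 + 26936) = ((-8571 + (1/73)*93/(-63)) - 43575)*5468 = ((-8571 + (1/73)*(-1/63)*93) - 43575)*5468 = ((-8571 - 31/1533) - 43575)*5468 = (-13139374/1533 - 43575)*5468 = -79939849/1533*5468 = -437111094332/1533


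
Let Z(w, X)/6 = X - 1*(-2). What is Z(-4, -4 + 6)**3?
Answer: 13824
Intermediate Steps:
Z(w, X) = 12 + 6*X (Z(w, X) = 6*(X - 1*(-2)) = 6*(X + 2) = 6*(2 + X) = 12 + 6*X)
Z(-4, -4 + 6)**3 = (12 + 6*(-4 + 6))**3 = (12 + 6*2)**3 = (12 + 12)**3 = 24**3 = 13824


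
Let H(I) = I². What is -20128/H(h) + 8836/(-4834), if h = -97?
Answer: -90218338/22741553 ≈ -3.9671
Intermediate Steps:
-20128/H(h) + 8836/(-4834) = -20128/((-97)²) + 8836/(-4834) = -20128/9409 + 8836*(-1/4834) = -20128*1/9409 - 4418/2417 = -20128/9409 - 4418/2417 = -90218338/22741553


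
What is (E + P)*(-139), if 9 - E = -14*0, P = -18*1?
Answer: 1251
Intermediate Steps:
P = -18
E = 9 (E = 9 - (-14)*0 = 9 - 1*0 = 9 + 0 = 9)
(E + P)*(-139) = (9 - 18)*(-139) = -9*(-139) = 1251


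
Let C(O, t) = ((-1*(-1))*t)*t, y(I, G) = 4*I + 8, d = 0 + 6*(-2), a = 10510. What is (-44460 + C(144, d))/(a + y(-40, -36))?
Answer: -22158/5179 ≈ -4.2784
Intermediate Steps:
d = -12 (d = 0 - 12 = -12)
y(I, G) = 8 + 4*I
C(O, t) = t**2 (C(O, t) = (1*t)*t = t*t = t**2)
(-44460 + C(144, d))/(a + y(-40, -36)) = (-44460 + (-12)**2)/(10510 + (8 + 4*(-40))) = (-44460 + 144)/(10510 + (8 - 160)) = -44316/(10510 - 152) = -44316/10358 = -44316*1/10358 = -22158/5179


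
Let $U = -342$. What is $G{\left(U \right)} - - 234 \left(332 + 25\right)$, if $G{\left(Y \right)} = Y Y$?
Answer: $200502$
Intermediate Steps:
$G{\left(Y \right)} = Y^{2}$
$G{\left(U \right)} - - 234 \left(332 + 25\right) = \left(-342\right)^{2} - - 234 \left(332 + 25\right) = 116964 - \left(-234\right) 357 = 116964 - -83538 = 116964 + 83538 = 200502$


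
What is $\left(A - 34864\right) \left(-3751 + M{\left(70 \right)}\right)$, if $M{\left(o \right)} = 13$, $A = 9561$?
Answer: $94582614$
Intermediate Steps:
$\left(A - 34864\right) \left(-3751 + M{\left(70 \right)}\right) = \left(9561 - 34864\right) \left(-3751 + 13\right) = \left(-25303\right) \left(-3738\right) = 94582614$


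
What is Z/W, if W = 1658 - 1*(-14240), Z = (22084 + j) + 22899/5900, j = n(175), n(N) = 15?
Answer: 130406999/93798200 ≈ 1.3903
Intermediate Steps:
j = 15
Z = 130406999/5900 (Z = (22084 + 15) + 22899/5900 = 22099 + 22899*(1/5900) = 22099 + 22899/5900 = 130406999/5900 ≈ 22103.)
W = 15898 (W = 1658 + 14240 = 15898)
Z/W = (130406999/5900)/15898 = (130406999/5900)*(1/15898) = 130406999/93798200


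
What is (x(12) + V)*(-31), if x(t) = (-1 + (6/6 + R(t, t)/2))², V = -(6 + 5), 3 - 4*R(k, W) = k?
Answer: 19313/64 ≈ 301.77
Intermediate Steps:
R(k, W) = ¾ - k/4
V = -11 (V = -1*11 = -11)
x(t) = (3/8 - t/8)² (x(t) = (-1 + (6/6 + (¾ - t/4)/2))² = (-1 + (6*(⅙) + (¾ - t/4)*(½)))² = (-1 + (1 + (3/8 - t/8)))² = (-1 + (11/8 - t/8))² = (3/8 - t/8)²)
(x(12) + V)*(-31) = ((-3 + 12)²/64 - 11)*(-31) = ((1/64)*9² - 11)*(-31) = ((1/64)*81 - 11)*(-31) = (81/64 - 11)*(-31) = -623/64*(-31) = 19313/64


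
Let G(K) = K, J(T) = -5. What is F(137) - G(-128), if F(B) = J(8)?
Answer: 123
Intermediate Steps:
F(B) = -5
F(137) - G(-128) = -5 - 1*(-128) = -5 + 128 = 123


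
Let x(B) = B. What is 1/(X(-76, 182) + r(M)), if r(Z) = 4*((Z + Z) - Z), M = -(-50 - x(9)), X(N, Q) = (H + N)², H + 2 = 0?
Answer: 1/6320 ≈ 0.00015823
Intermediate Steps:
H = -2 (H = -2 + 0 = -2)
X(N, Q) = (-2 + N)²
M = 59 (M = -(-50 - 1*9) = -(-50 - 9) = -1*(-59) = 59)
r(Z) = 4*Z (r(Z) = 4*(2*Z - Z) = 4*Z)
1/(X(-76, 182) + r(M)) = 1/((-2 - 76)² + 4*59) = 1/((-78)² + 236) = 1/(6084 + 236) = 1/6320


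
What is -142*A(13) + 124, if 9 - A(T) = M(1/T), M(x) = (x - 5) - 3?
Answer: -29628/13 ≈ -2279.1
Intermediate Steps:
M(x) = -8 + x (M(x) = (-5 + x) - 3 = -8 + x)
A(T) = 17 - 1/T (A(T) = 9 - (-8 + 1/T) = 9 + (8 - 1/T) = 17 - 1/T)
-142*A(13) + 124 = -142*(17 - 1/13) + 124 = -142*220/13 + 124 = -31240/13 + 124 = -29628/13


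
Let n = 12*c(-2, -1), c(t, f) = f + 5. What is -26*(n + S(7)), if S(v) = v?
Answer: -1430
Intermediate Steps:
c(t, f) = 5 + f
n = 48 (n = 12*(5 - 1) = 12*4 = 48)
-26*(n + S(7)) = -26*(48 + 7) = -26*55 = -1430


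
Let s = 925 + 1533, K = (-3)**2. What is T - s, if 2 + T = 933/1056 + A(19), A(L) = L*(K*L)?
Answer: 278039/352 ≈ 789.88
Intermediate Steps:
K = 9
A(L) = 9*L**2 (A(L) = L*(9*L) = 9*L**2)
s = 2458
T = 1143255/352 (T = -2 + (933/1056 + 9*19**2) = -2 + (933*(1/1056) + 9*361) = -2 + (311/352 + 3249) = -2 + 1143959/352 = 1143255/352 ≈ 3247.9)
T - s = 1143255/352 - 1*2458 = 1143255/352 - 2458 = 278039/352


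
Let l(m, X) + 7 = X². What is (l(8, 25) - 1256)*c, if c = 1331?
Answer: -849178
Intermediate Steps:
l(m, X) = -7 + X²
(l(8, 25) - 1256)*c = ((-7 + 25²) - 1256)*1331 = ((-7 + 625) - 1256)*1331 = (618 - 1256)*1331 = -638*1331 = -849178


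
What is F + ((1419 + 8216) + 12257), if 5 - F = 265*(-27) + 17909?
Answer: 11143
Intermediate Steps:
F = -10749 (F = 5 - (265*(-27) + 17909) = 5 - (-7155 + 17909) = 5 - 1*10754 = 5 - 10754 = -10749)
F + ((1419 + 8216) + 12257) = -10749 + ((1419 + 8216) + 12257) = -10749 + (9635 + 12257) = -10749 + 21892 = 11143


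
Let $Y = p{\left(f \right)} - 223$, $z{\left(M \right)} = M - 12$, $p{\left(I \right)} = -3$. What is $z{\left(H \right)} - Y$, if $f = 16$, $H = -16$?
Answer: $198$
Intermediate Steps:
$z{\left(M \right)} = -12 + M$
$Y = -226$ ($Y = -3 - 223 = -226$)
$z{\left(H \right)} - Y = \left(-12 - 16\right) - -226 = -28 + 226 = 198$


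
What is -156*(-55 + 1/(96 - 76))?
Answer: 42861/5 ≈ 8572.2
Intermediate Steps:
-156*(-55 + 1/(96 - 76)) = -156*(-55 + 1/20) = -156*(-1099/20) = 42861/5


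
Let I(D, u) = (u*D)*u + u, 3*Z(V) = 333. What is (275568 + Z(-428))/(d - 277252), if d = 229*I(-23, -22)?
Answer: -275679/2831518 ≈ -0.097361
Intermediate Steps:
Z(V) = 111 (Z(V) = (1/3)*333 = 111)
I(D, u) = u + D*u**2 (I(D, u) = (D*u)*u + u = D*u**2 + u = u + D*u**2)
d = -2554266 (d = 229*(-22*(1 - 23*(-22))) = 229*(-22*(1 + 506)) = 229*(-22*507) = 229*(-11154) = -2554266)
(275568 + Z(-428))/(d - 277252) = (275568 + 111)/(-2554266 - 277252) = 275679/(-2831518) = 275679*(-1/2831518) = -275679/2831518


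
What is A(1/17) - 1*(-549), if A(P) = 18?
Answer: 567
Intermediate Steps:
A(1/17) - 1*(-549) = 18 - 1*(-549) = 18 + 549 = 567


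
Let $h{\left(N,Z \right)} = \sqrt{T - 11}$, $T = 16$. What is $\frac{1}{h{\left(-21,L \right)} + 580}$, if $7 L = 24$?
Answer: $\frac{116}{67279} - \frac{\sqrt{5}}{336395} \approx 0.0017175$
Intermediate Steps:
$L = \frac{24}{7}$ ($L = \frac{1}{7} \cdot 24 = \frac{24}{7} \approx 3.4286$)
$h{\left(N,Z \right)} = \sqrt{5}$ ($h{\left(N,Z \right)} = \sqrt{16 - 11} = \sqrt{5}$)
$\frac{1}{h{\left(-21,L \right)} + 580} = \frac{1}{\sqrt{5} + 580} = \frac{1}{580 + \sqrt{5}}$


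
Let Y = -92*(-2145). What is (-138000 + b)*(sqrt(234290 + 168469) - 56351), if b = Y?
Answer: -3343868340 + 178020*sqrt(44751) ≈ -3.3062e+9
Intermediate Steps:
Y = 197340
b = 197340
(-138000 + b)*(sqrt(234290 + 168469) - 56351) = (-138000 + 197340)*(sqrt(234290 + 168469) - 56351) = 59340*(sqrt(402759) - 56351) = 59340*(3*sqrt(44751) - 56351) = 59340*(-56351 + 3*sqrt(44751)) = -3343868340 + 178020*sqrt(44751)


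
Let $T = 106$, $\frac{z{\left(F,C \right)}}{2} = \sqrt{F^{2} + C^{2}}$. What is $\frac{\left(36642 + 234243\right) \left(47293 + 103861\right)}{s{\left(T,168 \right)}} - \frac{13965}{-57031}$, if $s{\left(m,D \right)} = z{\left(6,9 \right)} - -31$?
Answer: $\frac{72389784218904435}{28116283} - \frac{245672107740 \sqrt{13}}{493} \approx 7.7794 \cdot 10^{8}$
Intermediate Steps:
$z{\left(F,C \right)} = 2 \sqrt{C^{2} + F^{2}}$ ($z{\left(F,C \right)} = 2 \sqrt{F^{2} + C^{2}} = 2 \sqrt{C^{2} + F^{2}}$)
$s{\left(m,D \right)} = 31 + 6 \sqrt{13}$ ($s{\left(m,D \right)} = 2 \sqrt{9^{2} + 6^{2}} - -31 = 2 \sqrt{81 + 36} + 31 = 2 \sqrt{117} + 31 = 2 \cdot 3 \sqrt{13} + 31 = 6 \sqrt{13} + 31 = 31 + 6 \sqrt{13}$)
$\frac{\left(36642 + 234243\right) \left(47293 + 103861\right)}{s{\left(T,168 \right)}} - \frac{13965}{-57031} = \frac{\left(36642 + 234243\right) \left(47293 + 103861\right)}{31 + 6 \sqrt{13}} - \frac{13965}{-57031} = \frac{270885 \cdot 151154}{31 + 6 \sqrt{13}} - - \frac{13965}{57031} = \frac{40945351290}{31 + 6 \sqrt{13}} + \frac{13965}{57031} = \frac{13965}{57031} + \frac{40945351290}{31 + 6 \sqrt{13}}$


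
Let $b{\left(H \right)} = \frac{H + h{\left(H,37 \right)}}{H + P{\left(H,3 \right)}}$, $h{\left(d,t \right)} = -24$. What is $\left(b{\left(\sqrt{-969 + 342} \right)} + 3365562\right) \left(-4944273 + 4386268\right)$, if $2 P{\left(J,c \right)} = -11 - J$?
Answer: $- \frac{63852059607945}{34} - \frac{7254065 i \sqrt{627}}{374} \approx -1.878 \cdot 10^{12} - 4.8567 \cdot 10^{5} i$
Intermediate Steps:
$P{\left(J,c \right)} = - \frac{11}{2} - \frac{J}{2}$ ($P{\left(J,c \right)} = \frac{-11 - J}{2} = - \frac{11}{2} - \frac{J}{2}$)
$b{\left(H \right)} = \frac{-24 + H}{- \frac{11}{2} + \frac{H}{2}}$ ($b{\left(H \right)} = \frac{H - 24}{H - \left(\frac{11}{2} + \frac{H}{2}\right)} = \frac{-24 + H}{- \frac{11}{2} + \frac{H}{2}}$)
$\left(b{\left(\sqrt{-969 + 342} \right)} + 3365562\right) \left(-4944273 + 4386268\right) = \left(\frac{2 \left(-24 + \sqrt{-969 + 342}\right)}{-11 + \sqrt{-969 + 342}} + 3365562\right) \left(-4944273 + 4386268\right) = \left(\frac{2 \left(-24 + \sqrt{-627}\right)}{-11 + \sqrt{-627}} + 3365562\right) \left(-558005\right) = \left(\frac{2 \left(-24 + i \sqrt{627}\right)}{-11 + i \sqrt{627}} + 3365562\right) \left(-558005\right) = \left(3365562 + \frac{2 \left(-24 + i \sqrt{627}\right)}{-11 + i \sqrt{627}}\right) \left(-558005\right) = -1878000423810 - \frac{1116010 \left(-24 + i \sqrt{627}\right)}{-11 + i \sqrt{627}}$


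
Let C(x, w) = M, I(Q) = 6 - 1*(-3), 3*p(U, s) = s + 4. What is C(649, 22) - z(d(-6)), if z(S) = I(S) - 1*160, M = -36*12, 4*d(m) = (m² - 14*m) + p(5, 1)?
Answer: -281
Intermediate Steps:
p(U, s) = 4/3 + s/3 (p(U, s) = (s + 4)/3 = (4 + s)/3 = 4/3 + s/3)
I(Q) = 9 (I(Q) = 6 + 3 = 9)
d(m) = 5/12 - 7*m/2 + m²/4 (d(m) = ((m² - 14*m) + (4/3 + (⅓)*1))/4 = ((m² - 14*m) + (4/3 + ⅓))/4 = ((m² - 14*m) + 5/3)/4 = (5/3 + m² - 14*m)/4 = 5/12 - 7*m/2 + m²/4)
M = -432
z(S) = -151 (z(S) = 9 - 1*160 = 9 - 160 = -151)
C(x, w) = -432
C(649, 22) - z(d(-6)) = -432 - 1*(-151) = -432 + 151 = -281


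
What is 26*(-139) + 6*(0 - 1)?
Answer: -3620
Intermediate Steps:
26*(-139) + 6*(0 - 1) = -3614 + 6*(-1) = -3614 - 6 = -3620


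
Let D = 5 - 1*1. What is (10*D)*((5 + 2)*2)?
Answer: 560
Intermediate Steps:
D = 4 (D = 5 - 1 = 4)
(10*D)*((5 + 2)*2) = (10*4)*((5 + 2)*2) = 40*(7*2) = 40*14 = 560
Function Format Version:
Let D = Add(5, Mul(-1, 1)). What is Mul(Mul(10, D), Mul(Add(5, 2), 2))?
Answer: 560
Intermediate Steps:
D = 4 (D = Add(5, -1) = 4)
Mul(Mul(10, D), Mul(Add(5, 2), 2)) = Mul(Mul(10, 4), Mul(Add(5, 2), 2)) = Mul(40, Mul(7, 2)) = Mul(40, 14) = 560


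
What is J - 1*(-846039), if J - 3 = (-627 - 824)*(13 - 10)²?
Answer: 832983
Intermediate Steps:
J = -13056 (J = 3 + (-627 - 824)*(13 - 10)² = 3 - 1451*3² = 3 - 1451*9 = 3 - 13059 = -13056)
J - 1*(-846039) = -13056 - 1*(-846039) = -13056 + 846039 = 832983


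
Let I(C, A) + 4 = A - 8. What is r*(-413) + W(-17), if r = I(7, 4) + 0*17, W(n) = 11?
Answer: 3315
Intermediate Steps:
I(C, A) = -12 + A (I(C, A) = -4 + (A - 8) = -4 + (-8 + A) = -12 + A)
r = -8 (r = (-12 + 4) + 0*17 = -8 + 0 = -8)
r*(-413) + W(-17) = -8*(-413) + 11 = 3304 + 11 = 3315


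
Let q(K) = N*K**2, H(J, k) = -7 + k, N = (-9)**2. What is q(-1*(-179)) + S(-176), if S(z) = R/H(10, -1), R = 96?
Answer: 2595309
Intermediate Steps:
N = 81
q(K) = 81*K**2
S(z) = -12 (S(z) = 96/(-7 - 1) = 96/(-8) = 96*(-1/8) = -12)
q(-1*(-179)) + S(-176) = 81*(-1*(-179))**2 - 12 = 81*179**2 - 12 = 81*32041 - 12 = 2595321 - 12 = 2595309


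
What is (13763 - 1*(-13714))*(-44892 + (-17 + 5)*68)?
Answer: -1255918716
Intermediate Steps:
(13763 - 1*(-13714))*(-44892 + (-17 + 5)*68) = (13763 + 13714)*(-44892 - 12*68) = 27477*(-44892 - 816) = 27477*(-45708) = -1255918716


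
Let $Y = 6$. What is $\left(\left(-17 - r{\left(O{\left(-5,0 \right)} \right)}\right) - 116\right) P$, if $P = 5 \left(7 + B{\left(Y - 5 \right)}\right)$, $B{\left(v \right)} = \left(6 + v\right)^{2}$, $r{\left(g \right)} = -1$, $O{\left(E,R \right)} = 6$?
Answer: $-36960$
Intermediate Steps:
$P = 280$ ($P = 5 \left(7 + \left(6 + \left(6 - 5\right)\right)^{2}\right) = 5 \left(7 + \left(6 + 1\right)^{2}\right) = 5 \left(7 + 7^{2}\right) = 5 \left(7 + 49\right) = 5 \cdot 56 = 280$)
$\left(\left(-17 - r{\left(O{\left(-5,0 \right)} \right)}\right) - 116\right) P = \left(\left(-17 - -1\right) - 116\right) 280 = \left(\left(-17 + 1\right) - 116\right) 280 = \left(-16 - 116\right) 280 = \left(-132\right) 280 = -36960$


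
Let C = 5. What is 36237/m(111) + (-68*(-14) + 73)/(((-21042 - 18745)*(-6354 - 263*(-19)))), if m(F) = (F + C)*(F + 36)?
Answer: 652162619861/306884610956 ≈ 2.1251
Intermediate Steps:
m(F) = (5 + F)*(36 + F) (m(F) = (F + 5)*(F + 36) = (5 + F)*(36 + F))
36237/m(111) + (-68*(-14) + 73)/(((-21042 - 18745)*(-6354 - 263*(-19)))) = 36237/(180 + 111**2 + 41*111) + (-68*(-14) + 73)/(((-21042 - 18745)*(-6354 - 263*(-19)))) = 36237/(180 + 12321 + 4551) + (952 + 73)/((-39787*(-6354 + 4997))) = 36237/17052 + 1025/((-39787*(-1357))) = 36237*(1/17052) + 1025/53990959 = 12079/5684 + 1025*(1/53990959) = 12079/5684 + 1025/53990959 = 652162619861/306884610956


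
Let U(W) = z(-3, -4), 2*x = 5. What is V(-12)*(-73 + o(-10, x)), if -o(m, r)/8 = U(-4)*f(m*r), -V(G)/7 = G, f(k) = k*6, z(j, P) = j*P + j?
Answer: 901068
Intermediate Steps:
z(j, P) = j + P*j (z(j, P) = P*j + j = j + P*j)
x = 5/2 (x = (1/2)*5 = 5/2 ≈ 2.5000)
f(k) = 6*k
U(W) = 9 (U(W) = -3*(1 - 4) = -3*(-3) = 9)
V(G) = -7*G
o(m, r) = -432*m*r (o(m, r) = -72*6*(m*r) = -72*6*m*r = -432*m*r)
V(-12)*(-73 + o(-10, x)) = (-7*(-12))*(-73 - 432*(-10)*5/2) = 84*(-73 + 10800) = 84*10727 = 901068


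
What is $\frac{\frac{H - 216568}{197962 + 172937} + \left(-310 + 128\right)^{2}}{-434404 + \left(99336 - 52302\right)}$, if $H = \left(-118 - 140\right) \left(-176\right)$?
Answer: $- \frac{6142743658}{71837572815} \approx -0.085509$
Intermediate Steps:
$H = 45408$ ($H = \left(-258\right) \left(-176\right) = 45408$)
$\frac{\frac{H - 216568}{197962 + 172937} + \left(-310 + 128\right)^{2}}{-434404 + \left(99336 - 52302\right)} = \frac{\frac{45408 - 216568}{197962 + 172937} + \left(-310 + 128\right)^{2}}{-434404 + \left(99336 - 52302\right)} = \frac{- \frac{171160}{370899} + \left(-182\right)^{2}}{-434404 + \left(99336 - 52302\right)} = \frac{\left(-171160\right) \frac{1}{370899} + 33124}{-434404 + 47034} = \frac{- \frac{171160}{370899} + 33124}{-387370} = \frac{12285487316}{370899} \left(- \frac{1}{387370}\right) = - \frac{6142743658}{71837572815}$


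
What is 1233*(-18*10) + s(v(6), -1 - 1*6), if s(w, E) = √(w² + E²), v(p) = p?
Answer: -221940 + √85 ≈ -2.2193e+5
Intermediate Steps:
s(w, E) = √(E² + w²)
1233*(-18*10) + s(v(6), -1 - 1*6) = 1233*(-18*10) + √((-1 - 1*6)² + 6²) = 1233*(-180) + √((-1 - 6)² + 36) = -221940 + √((-7)² + 36) = -221940 + √(49 + 36) = -221940 + √85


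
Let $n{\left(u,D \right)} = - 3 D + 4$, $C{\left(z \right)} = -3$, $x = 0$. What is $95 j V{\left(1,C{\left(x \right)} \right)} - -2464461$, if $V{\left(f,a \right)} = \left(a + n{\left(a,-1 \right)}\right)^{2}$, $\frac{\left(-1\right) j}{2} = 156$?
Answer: $1990221$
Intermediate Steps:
$j = -312$ ($j = \left(-2\right) 156 = -312$)
$n{\left(u,D \right)} = 4 - 3 D$
$V{\left(f,a \right)} = \left(7 + a\right)^{2}$ ($V{\left(f,a \right)} = \left(a + \left(4 - -3\right)\right)^{2} = \left(a + \left(4 + 3\right)\right)^{2} = \left(a + 7\right)^{2} = \left(7 + a\right)^{2}$)
$95 j V{\left(1,C{\left(x \right)} \right)} - -2464461 = 95 \left(-312\right) \left(7 - 3\right)^{2} - -2464461 = - 29640 \cdot 4^{2} + 2464461 = \left(-29640\right) 16 + 2464461 = -474240 + 2464461 = 1990221$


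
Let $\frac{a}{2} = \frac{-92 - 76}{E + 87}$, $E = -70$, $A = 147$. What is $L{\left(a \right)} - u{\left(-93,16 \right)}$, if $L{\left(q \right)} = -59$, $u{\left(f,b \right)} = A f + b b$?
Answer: $13356$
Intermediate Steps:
$u{\left(f,b \right)} = b^{2} + 147 f$ ($u{\left(f,b \right)} = 147 f + b b = 147 f + b^{2} = b^{2} + 147 f$)
$a = - \frac{336}{17}$ ($a = 2 \frac{-92 - 76}{-70 + 87} = 2 \left(- \frac{168}{17}\right) = - \frac{336}{17} \approx -19.765$)
$L{\left(a \right)} - u{\left(-93,16 \right)} = -59 - \left(16^{2} + 147 \left(-93\right)\right) = -59 - \left(256 - 13671\right) = -59 - -13415 = -59 + 13415 = 13356$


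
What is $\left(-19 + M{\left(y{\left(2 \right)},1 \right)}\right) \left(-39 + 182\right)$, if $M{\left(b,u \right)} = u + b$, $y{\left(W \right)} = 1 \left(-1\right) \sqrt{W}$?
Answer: $-2574 - 143 \sqrt{2} \approx -2776.2$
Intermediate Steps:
$y{\left(W \right)} = - \sqrt{W}$
$M{\left(b,u \right)} = b + u$
$\left(-19 + M{\left(y{\left(2 \right)},1 \right)}\right) \left(-39 + 182\right) = \left(-19 + \left(- \sqrt{2} + 1\right)\right) \left(-39 + 182\right) = \left(-19 + \left(1 - \sqrt{2}\right)\right) 143 = \left(-18 - \sqrt{2}\right) 143 = -2574 - 143 \sqrt{2}$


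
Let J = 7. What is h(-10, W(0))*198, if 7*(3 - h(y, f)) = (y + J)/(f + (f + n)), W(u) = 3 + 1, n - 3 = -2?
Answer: 4224/7 ≈ 603.43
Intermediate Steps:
n = 1 (n = 3 - 2 = 1)
W(u) = 4
h(y, f) = 3 - (7 + y)/(7*(1 + 2*f)) (h(y, f) = 3 - (y + 7)/(7*(f + (f + 1))) = 3 - (7 + y)/(7*(f + (1 + f))) = 3 - (7 + y)/(7*(1 + 2*f)))
h(-10, W(0))*198 = ((14 - 1*(-10) + 42*4)/(7*(1 + 2*4)))*198 = ((14 + 10 + 168)/(7*(1 + 8)))*198 = ((⅐)*192/9)*198 = ((⅐)*(⅑)*192)*198 = (64/21)*198 = 4224/7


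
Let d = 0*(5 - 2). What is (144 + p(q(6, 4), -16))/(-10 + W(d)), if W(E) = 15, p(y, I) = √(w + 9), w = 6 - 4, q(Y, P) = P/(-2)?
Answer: 144/5 + √11/5 ≈ 29.463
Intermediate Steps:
q(Y, P) = -P/2 (q(Y, P) = P*(-½) = -P/2)
w = 2
d = 0 (d = 0*3 = 0)
p(y, I) = √11 (p(y, I) = √(2 + 9) = √11)
(144 + p(q(6, 4), -16))/(-10 + W(d)) = (144 + √11)/(-10 + 15) = (144 + √11)/5 = (144 + √11)*(⅕) = 144/5 + √11/5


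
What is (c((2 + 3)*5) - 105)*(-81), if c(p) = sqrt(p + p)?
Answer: 8505 - 405*sqrt(2) ≈ 7932.2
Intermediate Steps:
c(p) = sqrt(2)*sqrt(p) (c(p) = sqrt(2*p) = sqrt(2)*sqrt(p))
(c((2 + 3)*5) - 105)*(-81) = (sqrt(2)*sqrt((2 + 3)*5) - 105)*(-81) = (sqrt(2)*sqrt(5*5) - 105)*(-81) = (sqrt(2)*sqrt(25) - 105)*(-81) = (sqrt(2)*5 - 105)*(-81) = (5*sqrt(2) - 105)*(-81) = (-105 + 5*sqrt(2))*(-81) = 8505 - 405*sqrt(2)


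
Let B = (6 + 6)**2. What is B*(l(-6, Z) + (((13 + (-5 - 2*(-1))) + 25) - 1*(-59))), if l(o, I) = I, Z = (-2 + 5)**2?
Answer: 14832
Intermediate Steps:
Z = 9 (Z = 3**2 = 9)
B = 144 (B = 12**2 = 144)
B*(l(-6, Z) + (((13 + (-5 - 2*(-1))) + 25) - 1*(-59))) = 144*(9 + (((13 + (-5 - 2*(-1))) + 25) - 1*(-59))) = 144*(9 + (((13 + (-5 + 2)) + 25) + 59)) = 144*(9 + (((13 - 3) + 25) + 59)) = 144*(9 + ((10 + 25) + 59)) = 144*(9 + (35 + 59)) = 144*(9 + 94) = 144*103 = 14832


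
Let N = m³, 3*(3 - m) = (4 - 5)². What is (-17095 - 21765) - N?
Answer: -1049732/27 ≈ -38879.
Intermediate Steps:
m = 8/3 (m = 3 - (4 - 5)²/3 = 3 - ⅓*(-1)² = 3 - ⅓*1 = 3 - ⅓ = 8/3 ≈ 2.6667)
N = 512/27 (N = (8/3)³ = 512/27 ≈ 18.963)
(-17095 - 21765) - N = (-17095 - 21765) - 1*512/27 = -38860 - 512/27 = -1049732/27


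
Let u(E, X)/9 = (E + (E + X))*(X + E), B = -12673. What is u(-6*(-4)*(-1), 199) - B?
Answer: 250498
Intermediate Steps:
u(E, X) = 9*(E + X)*(X + 2*E) (u(E, X) = 9*((E + (E + X))*(X + E)) = 9*((X + 2*E)*(E + X)) = 9*((E + X)*(X + 2*E)) = 9*(E + X)*(X + 2*E))
u(-6*(-4)*(-1), 199) - B = (9*199² + 18*(-6*(-4)*(-1))² + 27*(-6*(-4)*(-1))*199) - 1*(-12673) = (9*39601 + 18*(24*(-1))² + 27*(24*(-1))*199) + 12673 = (356409 + 18*(-24)² + 27*(-24)*199) + 12673 = (356409 + 18*576 - 128952) + 12673 = (356409 + 10368 - 128952) + 12673 = 237825 + 12673 = 250498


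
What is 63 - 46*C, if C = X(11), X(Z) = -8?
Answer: 431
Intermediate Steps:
C = -8
63 - 46*C = 63 - 46*(-8) = 63 + 368 = 431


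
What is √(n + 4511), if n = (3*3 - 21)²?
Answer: 7*√95 ≈ 68.228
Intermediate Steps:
n = 144 (n = (9 - 21)² = (-12)² = 144)
√(n + 4511) = √(144 + 4511) = √4655 = 7*√95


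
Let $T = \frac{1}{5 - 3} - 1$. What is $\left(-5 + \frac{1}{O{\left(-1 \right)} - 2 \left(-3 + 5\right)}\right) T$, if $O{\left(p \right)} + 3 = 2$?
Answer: $\frac{13}{5} \approx 2.6$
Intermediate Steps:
$O{\left(p \right)} = -1$ ($O{\left(p \right)} = -3 + 2 = -1$)
$T = - \frac{1}{2}$ ($T = \frac{1}{5 - 3} - 1 = \frac{1}{2} - 1 = - \frac{1}{2} \approx -0.5$)
$\left(-5 + \frac{1}{O{\left(-1 \right)} - 2 \left(-3 + 5\right)}\right) T = \left(-5 + \frac{1}{-1 - 2 \left(-3 + 5\right)}\right) \left(- \frac{1}{2}\right) = \left(-5 + \frac{1}{-1 - 4}\right) \left(- \frac{1}{2}\right) = \left(-5 + \frac{1}{-5}\right) \left(- \frac{1}{2}\right) = \left(-5 - \frac{1}{5}\right) \left(- \frac{1}{2}\right) = \left(- \frac{26}{5}\right) \left(- \frac{1}{2}\right) = \frac{13}{5}$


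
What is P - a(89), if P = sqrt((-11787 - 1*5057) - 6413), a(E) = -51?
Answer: 51 + I*sqrt(23257) ≈ 51.0 + 152.5*I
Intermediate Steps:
P = I*sqrt(23257) (P = sqrt((-11787 - 5057) - 6413) = sqrt(-16844 - 6413) = sqrt(-23257) = I*sqrt(23257) ≈ 152.5*I)
P - a(89) = I*sqrt(23257) - 1*(-51) = I*sqrt(23257) + 51 = 51 + I*sqrt(23257)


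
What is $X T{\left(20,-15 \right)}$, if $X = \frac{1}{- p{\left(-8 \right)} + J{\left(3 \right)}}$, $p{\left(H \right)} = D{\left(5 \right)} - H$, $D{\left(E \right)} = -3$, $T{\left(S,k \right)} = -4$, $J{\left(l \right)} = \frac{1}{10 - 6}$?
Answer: $\frac{16}{19} \approx 0.8421$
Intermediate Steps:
$J{\left(l \right)} = \frac{1}{4}$
$p{\left(H \right)} = -3 - H$
$X = - \frac{4}{19}$ ($X = \frac{1}{- (-3 - -8) + \frac{1}{4}} = \frac{1}{- (-3 + 8) + \frac{1}{4}} = \frac{1}{\left(-1\right) 5 + \frac{1}{4}} = \frac{1}{-5 + \frac{1}{4}} = \frac{1}{- \frac{19}{4}} = - \frac{4}{19} \approx -0.21053$)
$X T{\left(20,-15 \right)} = \left(- \frac{4}{19}\right) \left(-4\right) = \frac{16}{19}$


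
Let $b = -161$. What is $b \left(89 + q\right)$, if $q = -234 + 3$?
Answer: $22862$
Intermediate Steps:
$q = -231$
$b \left(89 + q\right) = - 161 \left(89 - 231\right) = \left(-161\right) \left(-142\right) = 22862$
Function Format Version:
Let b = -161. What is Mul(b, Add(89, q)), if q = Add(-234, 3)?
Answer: 22862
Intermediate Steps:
q = -231
Mul(b, Add(89, q)) = Mul(-161, Add(89, -231)) = Mul(-161, -142) = 22862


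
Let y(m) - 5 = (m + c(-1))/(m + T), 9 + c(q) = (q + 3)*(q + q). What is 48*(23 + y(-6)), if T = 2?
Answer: 1572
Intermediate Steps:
c(q) = -9 + 2*q*(3 + q) (c(q) = -9 + (q + 3)*(q + q) = -9 + (3 + q)*(2*q) = -9 + 2*q*(3 + q))
y(m) = 5 + (-13 + m)/(2 + m) (y(m) = 5 + (m + (-9 + 2*(-1)² + 6*(-1)))/(m + 2) = 5 + (m + (-9 + 2*1 - 6))/(2 + m) = 5 + (m + (-9 + 2 - 6))/(2 + m) = 5 + (m - 13)/(2 + m) = 5 + (-13 + m)/(2 + m))
48*(23 + y(-6)) = 48*(23 + 3*(-1 + 2*(-6))/(2 - 6)) = 48*(23 + 3*(-1 - 12)/(-4)) = 48*(23 + 3*(-¼)*(-13)) = 48*(23 + 39/4) = 48*(131/4) = 1572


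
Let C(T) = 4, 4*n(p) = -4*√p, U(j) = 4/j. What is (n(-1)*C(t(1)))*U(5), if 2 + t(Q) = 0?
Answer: -16*I/5 ≈ -3.2*I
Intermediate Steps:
t(Q) = -2 (t(Q) = -2 + 0 = -2)
n(p) = -√p (n(p) = (-4*√p)/4 = -√p)
(n(-1)*C(t(1)))*U(5) = (-√(-1)*4)*(4/5) = (-I*4)*(4*(⅕)) = -4*I*(⅘) = -16*I/5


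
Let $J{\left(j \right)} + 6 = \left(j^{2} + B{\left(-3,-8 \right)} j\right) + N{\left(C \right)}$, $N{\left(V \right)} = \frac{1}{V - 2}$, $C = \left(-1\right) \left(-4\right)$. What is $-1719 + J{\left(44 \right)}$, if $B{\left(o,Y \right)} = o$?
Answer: $\frac{159}{2} \approx 79.5$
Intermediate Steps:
$C = 4$
$N{\left(V \right)} = \frac{1}{-2 + V}$
$J{\left(j \right)} = - \frac{11}{2} + j^{2} - 3 j$ ($J{\left(j \right)} = -6 + \left(\left(j^{2} - 3 j\right) + \frac{1}{-2 + 4}\right) = -6 + \left(\left(j^{2} - 3 j\right) + \frac{1}{2}\right) = -6 + \left(\frac{1}{2} + j^{2} - 3 j\right) = - \frac{11}{2} + j^{2} - 3 j$)
$-1719 + J{\left(44 \right)} = -1719 - \left(\frac{275}{2} - 1936\right) = -1719 - - \frac{3597}{2} = -1719 + \frac{3597}{2} = \frac{159}{2}$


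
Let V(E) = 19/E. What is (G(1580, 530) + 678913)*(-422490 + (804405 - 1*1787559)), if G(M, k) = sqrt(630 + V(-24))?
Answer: -954309984972 - 117137*sqrt(90606) ≈ -9.5435e+11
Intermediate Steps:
G(M, k) = sqrt(90606)/12 (G(M, k) = sqrt(630 + 19/(-24)) = sqrt(630 + 19*(-1/24)) = sqrt(630 - 19/24) = sqrt(15101/24) = sqrt(90606)/12)
(G(1580, 530) + 678913)*(-422490 + (804405 - 1*1787559)) = (sqrt(90606)/12 + 678913)*(-422490 + (804405 - 1*1787559)) = (678913 + sqrt(90606)/12)*(-422490 + (804405 - 1787559)) = (678913 + sqrt(90606)/12)*(-422490 - 983154) = (678913 + sqrt(90606)/12)*(-1405644) = -954309984972 - 117137*sqrt(90606)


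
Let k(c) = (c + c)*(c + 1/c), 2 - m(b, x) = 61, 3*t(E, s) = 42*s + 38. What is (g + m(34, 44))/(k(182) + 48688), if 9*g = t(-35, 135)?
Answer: 4115/3103326 ≈ 0.0013260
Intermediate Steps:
t(E, s) = 38/3 + 14*s (t(E, s) = (42*s + 38)/3 = (38 + 42*s)/3 = 38/3 + 14*s)
g = 5708/27 (g = (38/3 + 14*135)/9 = (38/3 + 1890)/9 = (1/9)*(5708/3) = 5708/27 ≈ 211.41)
m(b, x) = -59 (m(b, x) = 2 - 1*61 = 2 - 61 = -59)
k(c) = 2*c*(c + 1/c) (k(c) = (2*c)*(c + 1/c) = 2*c*(c + 1/c))
(g + m(34, 44))/(k(182) + 48688) = (5708/27 - 59)/((2 + 2*182**2) + 48688) = 4115/(27*((2 + 2*33124) + 48688)) = 4115/(27*((2 + 66248) + 48688)) = 4115/(27*(66250 + 48688)) = (4115/27)/114938 = (4115/27)*(1/114938) = 4115/3103326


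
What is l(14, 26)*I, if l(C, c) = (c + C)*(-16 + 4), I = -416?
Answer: 199680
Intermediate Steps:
l(C, c) = -12*C - 12*c (l(C, c) = (C + c)*(-12) = -12*C - 12*c)
l(14, 26)*I = (-12*14 - 12*26)*(-416) = (-168 - 312)*(-416) = -480*(-416) = 199680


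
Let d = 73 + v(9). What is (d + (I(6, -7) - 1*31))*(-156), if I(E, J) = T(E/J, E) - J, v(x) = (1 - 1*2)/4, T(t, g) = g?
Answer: -8541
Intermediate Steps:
v(x) = -¼ (v(x) = (1 - 2)*(¼) = -1*¼ = -¼)
I(E, J) = E - J
d = 291/4 (d = 73 - ¼ = 291/4 ≈ 72.750)
(d + (I(6, -7) - 1*31))*(-156) = (291/4 + ((6 - 1*(-7)) - 1*31))*(-156) = (291/4 + ((6 + 7) - 31))*(-156) = (291/4 + (13 - 31))*(-156) = (291/4 - 18)*(-156) = (219/4)*(-156) = -8541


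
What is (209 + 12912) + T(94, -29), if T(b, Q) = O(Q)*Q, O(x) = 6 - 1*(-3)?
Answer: 12860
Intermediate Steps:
O(x) = 9 (O(x) = 6 + 3 = 9)
T(b, Q) = 9*Q
(209 + 12912) + T(94, -29) = (209 + 12912) + 9*(-29) = 13121 - 261 = 12860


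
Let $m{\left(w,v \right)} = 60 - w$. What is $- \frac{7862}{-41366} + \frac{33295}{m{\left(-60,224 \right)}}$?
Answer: $\frac{137822441}{496392} \approx 277.65$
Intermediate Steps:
$- \frac{7862}{-41366} + \frac{33295}{m{\left(-60,224 \right)}} = - \frac{7862}{-41366} + \frac{33295}{60 - -60} = \left(-7862\right) \left(- \frac{1}{41366}\right) + \frac{33295}{60 + 60} = \frac{3931}{20683} + \frac{33295}{120} = \frac{3931}{20683} + 33295 \cdot \frac{1}{120} = \frac{3931}{20683} + \frac{6659}{24} = \frac{137822441}{496392}$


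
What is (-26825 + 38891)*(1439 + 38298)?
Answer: 479466642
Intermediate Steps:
(-26825 + 38891)*(1439 + 38298) = 12066*39737 = 479466642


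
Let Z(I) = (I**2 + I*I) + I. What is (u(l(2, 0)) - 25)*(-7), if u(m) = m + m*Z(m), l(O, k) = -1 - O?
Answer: 511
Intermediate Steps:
Z(I) = I + 2*I**2 (Z(I) = (I**2 + I**2) + I = 2*I**2 + I = I + 2*I**2)
u(m) = m + m**2*(1 + 2*m) (u(m) = m + m*(m*(1 + 2*m)) = m + m**2*(1 + 2*m))
(u(l(2, 0)) - 25)*(-7) = ((-1 - 1*2)*(1 + (-1 - 1*2)*(1 + 2*(-1 - 1*2))) - 25)*(-7) = ((-1 - 2)*(1 + (-1 - 2)*(1 + 2*(-1 - 2))) - 25)*(-7) = (-3*(1 - 3*(1 + 2*(-3))) - 25)*(-7) = (-3*(1 - 3*(1 - 6)) - 25)*(-7) = (-3*(1 - 3*(-5)) - 25)*(-7) = (-3*(1 + 15) - 25)*(-7) = (-3*16 - 25)*(-7) = (-48 - 25)*(-7) = -73*(-7) = 511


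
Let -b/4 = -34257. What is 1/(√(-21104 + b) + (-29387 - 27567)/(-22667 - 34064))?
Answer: -1615528687/186543647617224 + 3218406361*√28981/186543647617224 ≈ 0.0029284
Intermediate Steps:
b = 137028 (b = -4*(-34257) = 137028)
1/(√(-21104 + b) + (-29387 - 27567)/(-22667 - 34064)) = 1/(√(-21104 + 137028) + (-29387 - 27567)/(-22667 - 34064)) = 1/(√115924 - 56954/(-56731)) = 1/(2*√28981 - 56954*(-1/56731)) = 1/(2*√28981 + 56954/56731) = 1/(56954/56731 + 2*√28981)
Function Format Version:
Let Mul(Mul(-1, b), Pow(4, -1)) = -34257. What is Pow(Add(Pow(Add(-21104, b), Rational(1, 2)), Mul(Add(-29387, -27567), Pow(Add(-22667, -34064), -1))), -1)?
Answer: Add(Rational(-1615528687, 186543647617224), Mul(Rational(3218406361, 186543647617224), Pow(28981, Rational(1, 2)))) ≈ 0.0029284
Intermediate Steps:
b = 137028 (b = Mul(-4, -34257) = 137028)
Pow(Add(Pow(Add(-21104, b), Rational(1, 2)), Mul(Add(-29387, -27567), Pow(Add(-22667, -34064), -1))), -1) = Pow(Add(Pow(Add(-21104, 137028), Rational(1, 2)), Mul(Add(-29387, -27567), Pow(Add(-22667, -34064), -1))), -1) = Pow(Add(Pow(115924, Rational(1, 2)), Mul(-56954, Pow(-56731, -1))), -1) = Pow(Add(Mul(2, Pow(28981, Rational(1, 2))), Mul(-56954, Rational(-1, 56731))), -1) = Pow(Add(Mul(2, Pow(28981, Rational(1, 2))), Rational(56954, 56731)), -1) = Pow(Add(Rational(56954, 56731), Mul(2, Pow(28981, Rational(1, 2)))), -1)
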